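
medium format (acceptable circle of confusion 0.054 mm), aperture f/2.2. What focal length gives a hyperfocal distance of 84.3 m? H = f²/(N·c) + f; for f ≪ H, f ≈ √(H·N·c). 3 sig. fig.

From H = f²/(N·c) + f, with f ≪ H: f ≈ √(H·N·c) = √(84300 × 2.2 × 0.054) = √10015 ≈ 100.1 mm.
The +f correction barely moves this — solving exactly, f² + N·c·f − N·c·H = 0 ⇒ f = (−N·c + √((N·c)² + 4·N·c·H))/2 = (−0.1188 + √40059)/2 ≈ 100.01 mm, so f ≈ 100 mm.

100 mm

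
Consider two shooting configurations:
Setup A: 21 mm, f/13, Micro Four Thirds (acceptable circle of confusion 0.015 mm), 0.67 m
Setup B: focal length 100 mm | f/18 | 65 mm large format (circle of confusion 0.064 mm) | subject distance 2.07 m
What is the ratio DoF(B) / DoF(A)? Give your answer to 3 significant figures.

Setup A: H = 21²/(13×0.015) + 21 ≈ 2282.5 mm; DoF = Df − Dn = 939.66 − 520.60 ≈ 419.06 mm.
Setup B: H = 100²/(18×0.064) + 100 ≈ 8780.6 mm; DoF = Df − Dn = 2677.68 − 1687.12 ≈ 990.56 mm.
Ratio = 990.56 / 419.06 ≈ 2.36.

2.36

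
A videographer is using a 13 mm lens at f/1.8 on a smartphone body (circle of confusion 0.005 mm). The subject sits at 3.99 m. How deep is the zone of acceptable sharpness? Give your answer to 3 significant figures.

1.77 m

Hyperfocal distance H = f²/(N·c) + f = 13²/(1.8 × 0.005) + 13 = 169/0.009 + 13 ≈ 18790.8 mm ≈ 18.79 m.
Near limit Dn = s·(H − f)/(H + s − 2f) = 3990 × (18790.8 − 13) / (18790.8 + 3990 − 2 × 13) = 3990 × 18777.8 / 22754.8 ≈ 3292.6 mm.
Far limit Df = s·(H − f)/(H − s) = 3990 × (18790.8 − 13) / (18790.8 − 3990) = 3990 × 18777.8 / 14800.8 ≈ 5062.1 mm.
Depth of field = Df − Dn = 5062.1 − 3292.6 ≈ 1769.5 mm ≈ 1.77 m.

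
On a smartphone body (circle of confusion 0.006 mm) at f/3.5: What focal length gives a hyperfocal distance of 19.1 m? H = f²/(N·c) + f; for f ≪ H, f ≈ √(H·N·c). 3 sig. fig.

From H = f²/(N·c) + f, with f ≪ H: f ≈ √(H·N·c) = √(19100 × 3.5 × 0.006) = √401.10 ≈ 20.03 mm.
The +f correction barely moves this — solving exactly, f² + N·c·f − N·c·H = 0 ⇒ f = (−N·c + √((N·c)² + 4·N·c·H))/2 = (−0.021 + √1604.4)/2 ≈ 20.017 mm, so f ≈ 20.0 mm.

20.0 mm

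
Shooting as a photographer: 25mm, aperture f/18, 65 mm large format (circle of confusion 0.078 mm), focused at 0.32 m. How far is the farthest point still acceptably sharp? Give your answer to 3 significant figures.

0.949 m

Hyperfocal distance H = f²/(N·c) + f = 25²/(18 × 0.078) + 25 = 625/1.404 + 25 ≈ 470.2 mm ≈ 0.470 m.
Far limit Df = s·(H − f)/(H − s) = 320 × (470.2 − 25) / (470.2 − 320) = 320 × 445.2 / 150.2 ≈ 948.68 mm ≈ 0.949 m.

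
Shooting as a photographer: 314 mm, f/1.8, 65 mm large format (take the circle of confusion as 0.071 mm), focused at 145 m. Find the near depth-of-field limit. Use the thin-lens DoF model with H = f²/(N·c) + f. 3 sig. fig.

Hyperfocal distance H = f²/(N·c) + f = 314²/(1.8 × 0.071) + 314 = 98596/0.1278 + 314 ≈ 771800.7 mm ≈ 771.8 m.
Near limit Dn = s·(H − f)/(H + s − 2f) = 145000 × (771800.7 − 314) / (771800.7 + 145000 − 2 × 314) = 145000 × 771486.7 / 916172.7 ≈ 122101 mm ≈ 122 m.

122 m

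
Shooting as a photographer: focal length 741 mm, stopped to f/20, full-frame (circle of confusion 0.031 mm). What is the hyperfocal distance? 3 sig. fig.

886 m

Hyperfocal distance H = f²/(N·c) + f = 741²/(20 × 0.031) + 741 = 549081/0.62 + 741 ≈ 886355.5 mm ≈ 886 m.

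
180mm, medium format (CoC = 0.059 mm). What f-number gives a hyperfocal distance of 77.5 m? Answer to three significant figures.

Rearrange H = f²/(N·c) + f for N: N = f² / ((H − f)·c).
N = 180² / ((77500 − 180) × 0.059) = 32400 / 4562 ≈ 7.10.

f/7.10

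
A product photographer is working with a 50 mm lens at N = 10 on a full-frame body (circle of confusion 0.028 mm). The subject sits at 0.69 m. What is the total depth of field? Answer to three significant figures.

Hyperfocal distance H = f²/(N·c) + f = 50²/(10 × 0.028) + 50 = 2500/0.28 + 50 ≈ 8978.6 mm ≈ 8.979 m.
Near limit Dn = s·(H − f)/(H + s − 2f) = 690 × (8978.6 − 50) / (8978.6 + 690 − 2 × 50) = 690 × 8928.6 / 9568.6 ≈ 643.849 mm.
Far limit Df = s·(H − f)/(H − s) = 690 × (8978.6 − 50) / (8978.6 − 690) = 690 × 8928.6 / 8288.6 ≈ 743.278 mm.
Depth of field = Df − Dn = 743.278 − 643.849 ≈ 99.429 mm.

99.4 mm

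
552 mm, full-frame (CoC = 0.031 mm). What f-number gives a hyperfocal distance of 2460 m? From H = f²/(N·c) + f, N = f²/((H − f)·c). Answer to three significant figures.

Rearrange H = f²/(N·c) + f for N: N = f² / ((H − f)·c).
N = 552² / ((2460000 − 552) × 0.031) = 304704 / 76243 ≈ 4.

f/4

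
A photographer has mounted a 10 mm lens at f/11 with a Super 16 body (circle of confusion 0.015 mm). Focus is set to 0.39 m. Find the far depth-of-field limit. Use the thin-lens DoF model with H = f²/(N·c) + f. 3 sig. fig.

1.05 m

Hyperfocal distance H = f²/(N·c) + f = 10²/(11 × 0.015) + 10 = 100/0.165 + 10 ≈ 616.1 mm ≈ 0.616 m.
Far limit Df = s·(H − f)/(H − s) = 390 × (616.1 − 10) / (616.1 − 390) = 390 × 606.1 / 226.1 ≈ 1045.6 mm ≈ 1.05 m.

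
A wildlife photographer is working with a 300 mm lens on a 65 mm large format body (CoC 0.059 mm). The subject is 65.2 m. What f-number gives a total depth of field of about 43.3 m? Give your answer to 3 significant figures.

f/7.09

Write h = H − f = f²/(N·c). The thin-lens limits are Dn = s·h/(h + (s−f)) and Df = s·h/(h − (s−f)), so DoF = Df − Dn = 2·s·(s−f)·h / (h² − (s−f)²).
That is a quadratic in h: DoF·h² − 2·s·(s−f)·h − DoF·(s−f)² = 0 ⇒ h = (s−f)·(s + √(s² + DoF²)) / DoF = 64900 × (65200 + √(65200² + 43300²)) / 43300 = 64900 × (65200 + 78268.3) / 43300 ≈ 215037 mm.
Then N = f²/(c·h) = 300² / (0.059 × 215037) = 90000 / 12687 ≈ 7.09.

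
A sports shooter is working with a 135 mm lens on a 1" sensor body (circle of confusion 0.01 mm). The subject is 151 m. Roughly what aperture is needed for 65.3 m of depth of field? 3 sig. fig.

f/2.50

Write h = H − f = f²/(N·c). The thin-lens limits are Dn = s·h/(h + (s−f)) and Df = s·h/(h − (s−f)), so DoF = Df − Dn = 2·s·(s−f)·h / (h² − (s−f)²).
That is a quadratic in h: DoF·h² − 2·s·(s−f)·h − DoF·(s−f)² = 0 ⇒ h = (s−f)·(s + √(s² + DoF²)) / DoF = 150865 × (151000 + √(151000² + 65300²)) / 65300 = 150865 × (151000 + 164515) / 65300 ≈ 728945 mm.
Then N = f²/(c·h) = 135² / (0.01 × 728945) = 18225 / 7289.5 ≈ 2.50.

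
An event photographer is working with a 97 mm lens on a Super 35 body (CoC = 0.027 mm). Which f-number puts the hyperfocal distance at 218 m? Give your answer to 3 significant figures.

Rearrange H = f²/(N·c) + f for N: N = f² / ((H − f)·c).
N = 97² / ((218000 − 97) × 0.027) = 9409 / 5883 ≈ 1.60.

f/1.60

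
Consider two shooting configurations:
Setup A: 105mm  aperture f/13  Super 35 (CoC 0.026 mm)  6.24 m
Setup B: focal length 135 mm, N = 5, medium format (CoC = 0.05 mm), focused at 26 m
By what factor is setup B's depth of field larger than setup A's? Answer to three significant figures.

8.67

Setup A: H = 105²/(13×0.026) + 105 ≈ 32723.3 mm; DoF = Df − Dn = 7685.5 − 5252.2 ≈ 2433.3 mm.
Setup B: H = 135²/(5×0.05) + 135 ≈ 73035.0 mm; DoF = Df − Dn = 40298 − 19191 ≈ 21107 mm.
Ratio = 21107 / 2433.3 ≈ 8.67.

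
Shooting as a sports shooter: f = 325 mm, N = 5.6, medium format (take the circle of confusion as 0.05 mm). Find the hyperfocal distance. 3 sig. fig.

Hyperfocal distance H = f²/(N·c) + f = 325²/(5.6 × 0.05) + 325 = 105625/0.28 + 325 ≈ 377557.1 mm ≈ 378 m.

378 m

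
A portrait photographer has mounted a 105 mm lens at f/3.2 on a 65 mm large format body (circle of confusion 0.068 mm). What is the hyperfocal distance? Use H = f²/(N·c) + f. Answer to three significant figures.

50.8 m

Hyperfocal distance H = f²/(N·c) + f = 105²/(3.2 × 0.068) + 105 = 11025/0.2176 + 105 ≈ 50771.4 mm ≈ 50.8 m.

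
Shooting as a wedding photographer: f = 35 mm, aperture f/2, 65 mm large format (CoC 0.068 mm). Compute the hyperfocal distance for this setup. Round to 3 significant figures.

9.04 m

Hyperfocal distance H = f²/(N·c) + f = 35²/(2 × 0.068) + 35 = 1225/0.136 + 35 ≈ 9042.4 mm ≈ 9.04 m.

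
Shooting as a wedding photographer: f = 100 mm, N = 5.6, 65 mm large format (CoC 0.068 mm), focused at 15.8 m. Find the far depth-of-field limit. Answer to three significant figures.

Hyperfocal distance H = f²/(N·c) + f = 100²/(5.6 × 0.068) + 100 = 10000/0.3808 + 100 ≈ 26360.5 mm ≈ 26.36 m.
Far limit Df = s·(H − f)/(H − s) = 15800 × (26360.5 − 100) / (26360.5 − 15800) = 15800 × 26260.5 / 10560.5 ≈ 39289 mm ≈ 39.3 m.

39.3 m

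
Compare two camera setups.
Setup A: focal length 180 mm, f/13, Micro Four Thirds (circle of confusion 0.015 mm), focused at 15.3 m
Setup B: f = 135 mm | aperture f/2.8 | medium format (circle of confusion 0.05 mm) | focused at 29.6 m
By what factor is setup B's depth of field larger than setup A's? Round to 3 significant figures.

Setup A: H = 180²/(13×0.015) + 180 ≈ 166333.8 mm; DoF = Df − Dn = 16831.7 − 14023.8 ≈ 2807.9 mm.
Setup B: H = 135²/(2.8×0.05) + 135 ≈ 130313.6 mm; DoF = Df − Dn = 38260 − 24137 ≈ 14123 mm.
Ratio = 14123 / 2807.9 ≈ 5.03.

5.03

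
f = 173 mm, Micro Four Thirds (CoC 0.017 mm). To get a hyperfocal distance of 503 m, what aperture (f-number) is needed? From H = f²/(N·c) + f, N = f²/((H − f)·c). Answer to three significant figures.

Rearrange H = f²/(N·c) + f for N: N = f² / ((H − f)·c).
N = 173² / ((503000 − 173) × 0.017) = 29929 / 8548 ≈ 3.50.

f/3.50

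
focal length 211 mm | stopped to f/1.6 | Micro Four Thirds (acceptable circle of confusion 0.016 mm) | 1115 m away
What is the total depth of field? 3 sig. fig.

2430 m

Hyperfocal distance H = f²/(N·c) + f = 211²/(1.6 × 0.016) + 211 = 44521/0.0256 + 211 ≈ 1739312.6 mm ≈ 1739 m.
Near limit Dn = s·(H − f)/(H + s − 2f) = 1115000 × (1739312.6 − 211) / (1739312.6 + 1115000 − 2 × 211) = 1115000 × 1739101.6 / 2853890.6 ≈ 679458 mm.
Far limit Df = s·(H − f)/(H − s) = 1115000 × (1739312.6 − 211) / (1739312.6 − 1115000) = 1115000 × 1739101.6 / 624312.6 ≈ 3105973 mm.
Depth of field = Df − Dn = 3105973 − 679458 ≈ 2426515 mm ≈ 2430 m.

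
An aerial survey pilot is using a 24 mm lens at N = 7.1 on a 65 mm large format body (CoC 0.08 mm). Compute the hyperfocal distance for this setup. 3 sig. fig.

1.04 m

Hyperfocal distance H = f²/(N·c) + f = 24²/(7.1 × 0.08) + 24 = 576/0.568 + 24 ≈ 1038.1 mm ≈ 1.04 m.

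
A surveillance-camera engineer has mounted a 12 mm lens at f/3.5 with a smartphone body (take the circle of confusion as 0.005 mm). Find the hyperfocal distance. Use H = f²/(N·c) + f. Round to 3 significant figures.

Hyperfocal distance H = f²/(N·c) + f = 12²/(3.5 × 0.005) + 12 = 144/0.0175 + 12 ≈ 8240.6 mm ≈ 8.24 m.

8.24 m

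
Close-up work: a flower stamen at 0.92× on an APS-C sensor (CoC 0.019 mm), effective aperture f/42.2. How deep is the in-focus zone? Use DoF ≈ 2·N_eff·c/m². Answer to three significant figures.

At magnification m, DoF ≈ 2·N_eff·c/m² = 2 × 42.2 × 0.019 / 0.92² = 1.604 / 0.8464 ≈ 1.89 mm.

1.89 mm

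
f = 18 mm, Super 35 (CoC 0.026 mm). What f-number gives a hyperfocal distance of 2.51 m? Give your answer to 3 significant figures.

Rearrange H = f²/(N·c) + f for N: N = f² / ((H − f)·c).
N = 18² / ((2510 − 18) × 0.026) = 324 / 64.79 ≈ 5.

f/5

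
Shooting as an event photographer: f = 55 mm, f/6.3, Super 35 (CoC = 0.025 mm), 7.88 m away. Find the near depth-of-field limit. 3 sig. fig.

5.60 m

Hyperfocal distance H = f²/(N·c) + f = 55²/(6.3 × 0.025) + 55 = 3025/0.1575 + 55 ≈ 19261.3 mm ≈ 19.26 m.
Near limit Dn = s·(H − f)/(H + s − 2f) = 7880 × (19261.3 − 55) / (19261.3 + 7880 − 2 × 55) = 7880 × 19206.3 / 27031.3 ≈ 5598.9 mm ≈ 5.60 m.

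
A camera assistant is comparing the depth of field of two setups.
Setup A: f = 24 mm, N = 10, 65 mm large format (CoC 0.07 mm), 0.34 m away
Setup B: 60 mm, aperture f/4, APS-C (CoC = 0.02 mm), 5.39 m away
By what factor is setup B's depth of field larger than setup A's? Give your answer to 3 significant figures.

4.23

Setup A: H = 24²/(10×0.07) + 24 ≈ 846.9 mm; DoF = Df − Dn = 551.97 − 245.66 ≈ 306.31 mm.
Setup B: H = 60²/(4×0.02) + 60 ≈ 45060.0 mm; DoF = Df − Dn = 6114.2 − 4819.2 ≈ 1295.0 mm.
Ratio = 1295.0 / 306.31 ≈ 4.23.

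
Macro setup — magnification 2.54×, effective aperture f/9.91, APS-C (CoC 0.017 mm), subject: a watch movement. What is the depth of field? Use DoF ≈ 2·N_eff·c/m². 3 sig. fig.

At magnification m, DoF ≈ 2·N_eff·c/m² = 2 × 9.91 × 0.017 / 2.54² = 0.3369 / 6.452 ≈ 0.0522 mm.

0.0522 mm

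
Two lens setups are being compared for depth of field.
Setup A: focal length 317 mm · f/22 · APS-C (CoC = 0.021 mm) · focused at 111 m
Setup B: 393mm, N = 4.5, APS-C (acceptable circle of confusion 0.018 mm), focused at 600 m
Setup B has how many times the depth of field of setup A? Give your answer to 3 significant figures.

Setup A: H = 317²/(22×0.021) + 317 ≈ 217825.7 mm; DoF = Df − Dn = 226008 − 73565 ≈ 152443 mm.
Setup B: H = 393²/(4.5×0.018) + 393 ≈ 1907170.8 mm; DoF = Df − Dn = 875224 − 456461 ≈ 418763 mm.
Ratio = 418763 / 152443 ≈ 2.75.

2.75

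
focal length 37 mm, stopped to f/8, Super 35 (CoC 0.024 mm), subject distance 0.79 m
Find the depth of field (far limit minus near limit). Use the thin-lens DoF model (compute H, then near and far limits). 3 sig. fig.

169 mm

Hyperfocal distance H = f²/(N·c) + f = 37²/(8 × 0.024) + 37 = 1369/0.192 + 37 ≈ 7167.2 mm ≈ 7.167 m.
Near limit Dn = s·(H − f)/(H + s − 2f) = 790 × (7167.2 − 37) / (7167.2 + 790 − 2 × 37) = 790 × 7130.2 / 7883.2 ≈ 714.54 mm.
Far limit Df = s·(H − f)/(H − s) = 790 × (7167.2 − 37) / (7167.2 − 790) = 790 × 7130.2 / 6377.2 ≈ 883.28 mm.
Depth of field = Df − Dn = 883.28 − 714.54 ≈ 168.74 mm.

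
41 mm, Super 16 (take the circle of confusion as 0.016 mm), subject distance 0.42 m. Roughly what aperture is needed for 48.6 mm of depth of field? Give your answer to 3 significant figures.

Write h = H − f = f²/(N·c). The thin-lens limits are Dn = s·h/(h + (s−f)) and Df = s·h/(h − (s−f)), so DoF = Df − Dn = 2·s·(s−f)·h / (h² − (s−f)²).
That is a quadratic in h: DoF·h² − 2·s·(s−f)·h − DoF·(s−f)² = 0 ⇒ h = (s−f)·(s + √(s² + DoF²)) / DoF = 379 × (420 + √(420² + 48.6²)) / 48.6 = 379 × (420 + 422.803) / 48.6 ≈ 6572.5 mm.
Then N = f²/(c·h) = 41² / (0.016 × 6572.5) = 1681 / 105.16 ≈ 16.

f/16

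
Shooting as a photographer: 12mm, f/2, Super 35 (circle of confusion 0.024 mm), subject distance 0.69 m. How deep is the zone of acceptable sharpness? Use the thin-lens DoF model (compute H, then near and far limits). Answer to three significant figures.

Hyperfocal distance H = f²/(N·c) + f = 12²/(2 × 0.024) + 12 = 144/0.048 + 12 ≈ 3012.0 mm ≈ 3.012 m.
Near limit Dn = s·(H − f)/(H + s − 2f) = 690 × (3012.0 − 12) / (3012.0 + 690 − 2 × 12) = 690 × 3000.0 / 3678.0 ≈ 562.81 mm.
Far limit Df = s·(H − f)/(H − s) = 690 × (3012.0 − 12) / (3012.0 − 690) = 690 × 3000.0 / 2322.0 ≈ 891.47 mm.
Depth of field = Df − Dn = 891.47 − 562.81 ≈ 328.66 mm.

329 mm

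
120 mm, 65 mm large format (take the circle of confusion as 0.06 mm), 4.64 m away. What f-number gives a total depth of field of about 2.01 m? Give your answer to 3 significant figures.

Write h = H − f = f²/(N·c). The thin-lens limits are Dn = s·h/(h + (s−f)) and Df = s·h/(h − (s−f)), so DoF = Df − Dn = 2·s·(s−f)·h / (h² − (s−f)²).
That is a quadratic in h: DoF·h² − 2·s·(s−f)·h − DoF·(s−f)² = 0 ⇒ h = (s−f)·(s + √(s² + DoF²)) / DoF = 4520 × (4640 + √(4640² + 2010²)) / 2010 = 4520 × (4640 + 5056.65) / 2010 ≈ 21805 mm.
Then N = f²/(c·h) = 120² / (0.06 × 21805) = 14400 / 1308.3 ≈ 11.

f/11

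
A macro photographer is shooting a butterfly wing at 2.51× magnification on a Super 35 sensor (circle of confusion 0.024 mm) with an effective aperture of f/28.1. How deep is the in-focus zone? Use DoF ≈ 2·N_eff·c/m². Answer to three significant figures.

0.214 mm

At magnification m, DoF ≈ 2·N_eff·c/m² = 2 × 28.1 × 0.024 / 2.51² = 1.349 / 6.3 ≈ 0.214 mm.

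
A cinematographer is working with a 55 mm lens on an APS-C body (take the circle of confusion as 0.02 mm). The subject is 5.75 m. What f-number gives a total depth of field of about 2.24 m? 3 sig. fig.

f/4.99

Write h = H − f = f²/(N·c). The thin-lens limits are Dn = s·h/(h + (s−f)) and Df = s·h/(h − (s−f)), so DoF = Df − Dn = 2·s·(s−f)·h / (h² − (s−f)²).
That is a quadratic in h: DoF·h² − 2·s·(s−f)·h − DoF·(s−f)² = 0 ⇒ h = (s−f)·(s + √(s² + DoF²)) / DoF = 5695 × (5750 + √(5750² + 2240²)) / 2240 = 5695 × (5750 + 6170.91) / 2240 ≈ 30308 mm.
Then N = f²/(c·h) = 55² / (0.02 × 30308) = 3025 / 606.16 ≈ 4.99.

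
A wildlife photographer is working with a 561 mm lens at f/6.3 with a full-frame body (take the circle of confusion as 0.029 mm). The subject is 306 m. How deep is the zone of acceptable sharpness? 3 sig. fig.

112 m

Hyperfocal distance H = f²/(N·c) + f = 561²/(6.3 × 0.029) + 561 = 314721/0.1827 + 561 ≈ 1723171.8 mm ≈ 1723 m.
Near limit Dn = s·(H − f)/(H + s − 2f) = 306000 × (1723171.8 − 561) / (1723171.8 + 306000 − 2 × 561) = 306000 × 1722610.8 / 2028049.8 ≈ 259914 mm.
Far limit Df = s·(H − f)/(H − s) = 306000 × (1723171.8 − 561) / (1723171.8 − 306000) = 306000 × 1722610.8 / 1417171.8 ≈ 371951 mm.
Depth of field = Df − Dn = 371951 − 259914 ≈ 112037 mm ≈ 112 m.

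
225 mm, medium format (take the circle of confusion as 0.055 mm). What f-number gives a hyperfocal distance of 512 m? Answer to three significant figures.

f/1.80

Rearrange H = f²/(N·c) + f for N: N = f² / ((H − f)·c).
N = 225² / ((512000 − 225) × 0.055) = 50625 / 28148 ≈ 1.80.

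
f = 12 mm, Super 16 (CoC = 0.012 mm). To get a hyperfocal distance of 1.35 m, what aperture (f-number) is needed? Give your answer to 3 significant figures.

Rearrange H = f²/(N·c) + f for N: N = f² / ((H − f)·c).
N = 12² / ((1350 − 12) × 0.012) = 144 / 16.06 ≈ 8.97.

f/8.97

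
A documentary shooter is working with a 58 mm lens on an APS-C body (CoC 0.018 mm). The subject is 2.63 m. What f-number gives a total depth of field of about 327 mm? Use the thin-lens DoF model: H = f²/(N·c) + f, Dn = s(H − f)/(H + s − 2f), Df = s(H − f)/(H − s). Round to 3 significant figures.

Write h = H − f = f²/(N·c). The thin-lens limits are Dn = s·h/(h + (s−f)) and Df = s·h/(h − (s−f)), so DoF = Df − Dn = 2·s·(s−f)·h / (h² − (s−f)²).
That is a quadratic in h: DoF·h² − 2·s·(s−f)·h − DoF·(s−f)² = 0 ⇒ h = (s−f)·(s + √(s² + DoF²)) / DoF = 2572 × (2630 + √(2630² + 327²)) / 327 = 2572 × (2630 + 2650.25) / 327 ≈ 41532 mm.
Then N = f²/(c·h) = 58² / (0.018 × 41532) = 3364 / 747.57 ≈ 4.50.

f/4.50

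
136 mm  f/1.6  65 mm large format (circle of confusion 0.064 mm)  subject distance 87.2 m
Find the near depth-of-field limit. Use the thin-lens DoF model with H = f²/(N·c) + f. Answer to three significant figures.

Hyperfocal distance H = f²/(N·c) + f = 136²/(1.6 × 0.064) + 136 = 18496/0.1024 + 136 ≈ 180761.0 mm ≈ 180.8 m.
Near limit Dn = s·(H − f)/(H + s − 2f) = 87200 × (180761.0 − 136) / (180761.0 + 87200 − 2 × 136) = 87200 × 180625.0 / 267689.0 ≈ 58839 mm ≈ 58.8 m.

58.8 m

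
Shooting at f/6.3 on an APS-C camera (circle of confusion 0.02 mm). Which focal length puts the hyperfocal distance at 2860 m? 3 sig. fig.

600 mm

From H = f²/(N·c) + f, with f ≪ H: f ≈ √(H·N·c) = √(2860000 × 6.3 × 0.02) = √360360 ≈ 600.3 mm.
The +f correction barely moves this — solving exactly, f² + N·c·f − N·c·H = 0 ⇒ f = (−N·c + √((N·c)² + 4·N·c·H))/2 = (−0.126 + √1441440)/2 ≈ 600.24 mm, so f ≈ 600 mm.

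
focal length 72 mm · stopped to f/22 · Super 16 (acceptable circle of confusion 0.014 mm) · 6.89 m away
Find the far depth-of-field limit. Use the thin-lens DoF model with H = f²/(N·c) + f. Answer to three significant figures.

Hyperfocal distance H = f²/(N·c) + f = 72²/(22 × 0.014) + 72 = 5184/0.308 + 72 ≈ 16903.2 mm ≈ 16.90 m.
Far limit Df = s·(H − f)/(H − s) = 6890 × (16903.2 − 72) / (16903.2 − 6890) = 6890 × 16831.2 / 10013.2 ≈ 11581 mm ≈ 11.6 m.

11.6 m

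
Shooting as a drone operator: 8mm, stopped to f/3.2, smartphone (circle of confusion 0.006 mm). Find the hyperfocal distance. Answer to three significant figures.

Hyperfocal distance H = f²/(N·c) + f = 8²/(3.2 × 0.006) + 8 = 64/0.0192 + 8 ≈ 3341.3 mm ≈ 3.34 m.

3.34 m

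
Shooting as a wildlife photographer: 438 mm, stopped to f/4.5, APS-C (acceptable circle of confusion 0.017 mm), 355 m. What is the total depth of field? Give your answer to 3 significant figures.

102 m

Hyperfocal distance H = f²/(N·c) + f = 438²/(4.5 × 0.017) + 438 = 191844/0.0765 + 438 ≈ 2508202.7 mm ≈ 2508 m.
Near limit Dn = s·(H − f)/(H + s − 2f) = 355000 × (2508202.7 − 438) / (2508202.7 + 355000 − 2 × 438) = 355000 × 2507764.7 / 2862326.7 ≈ 311025 mm.
Far limit Df = s·(H − f)/(H − s) = 355000 × (2508202.7 − 438) / (2508202.7 − 355000) = 355000 × 2507764.7 / 2153202.7 ≈ 413457 mm.
Depth of field = Df − Dn = 413457 − 311025 ≈ 102432 mm ≈ 102 m.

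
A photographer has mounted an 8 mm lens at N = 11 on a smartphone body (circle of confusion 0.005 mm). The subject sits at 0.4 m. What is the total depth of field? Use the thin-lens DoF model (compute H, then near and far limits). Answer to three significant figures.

Hyperfocal distance H = f²/(N·c) + f = 8²/(11 × 0.005) + 8 = 64/0.055 + 8 ≈ 1171.6 mm ≈ 1.172 m.
Near limit Dn = s·(H − f)/(H + s − 2f) = 400 × (1171.6 − 8) / (1171.6 + 400 − 2 × 8) = 400 × 1163.6 / 1555.6 ≈ 299.21 mm.
Far limit Df = s·(H − f)/(H − s) = 400 × (1171.6 − 8) / (1171.6 − 400) = 400 × 1163.6 / 771.6 ≈ 603.20 mm.
Depth of field = Df − Dn = 603.20 − 299.21 ≈ 303.99 mm.

304 mm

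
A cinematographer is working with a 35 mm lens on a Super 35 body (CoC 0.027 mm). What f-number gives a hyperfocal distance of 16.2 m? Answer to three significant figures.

f/2.81

Rearrange H = f²/(N·c) + f for N: N = f² / ((H − f)·c).
N = 35² / ((16200 − 35) × 0.027) = 1225 / 436.5 ≈ 2.81.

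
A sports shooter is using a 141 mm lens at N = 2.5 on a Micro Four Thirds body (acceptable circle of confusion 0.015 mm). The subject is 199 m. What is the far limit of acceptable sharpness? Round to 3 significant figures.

318 m

Hyperfocal distance H = f²/(N·c) + f = 141²/(2.5 × 0.015) + 141 = 19881/0.0375 + 141 ≈ 530301.0 mm ≈ 530.3 m.
Far limit Df = s·(H − f)/(H − s) = 199000 × (530301.0 − 141) / (530301.0 − 199000) = 199000 × 530160.0 / 331301.0 ≈ 318447 mm ≈ 318 m.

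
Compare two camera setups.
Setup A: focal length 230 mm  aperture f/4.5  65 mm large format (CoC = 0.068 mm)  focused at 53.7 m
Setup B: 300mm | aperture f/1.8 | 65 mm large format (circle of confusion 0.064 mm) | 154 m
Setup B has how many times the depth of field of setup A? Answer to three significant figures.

1.72

Setup A: H = 230²/(4.5×0.068) + 230 ≈ 173105.8 mm; DoF = Df − Dn = 77747 − 41014 ≈ 36733 mm.
Setup B: H = 300²/(1.8×0.064) + 300 ≈ 781550.0 mm; DoF = Df − Dn = 191718 − 128683 ≈ 63035 mm.
Ratio = 63035 / 36733 ≈ 1.72.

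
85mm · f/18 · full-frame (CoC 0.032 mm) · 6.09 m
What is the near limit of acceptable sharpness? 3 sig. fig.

4.12 m

Hyperfocal distance H = f²/(N·c) + f = 85²/(18 × 0.032) + 85 = 7225/0.576 + 85 ≈ 12628.4 mm ≈ 12.63 m.
Near limit Dn = s·(H − f)/(H + s − 2f) = 6090 × (12628.4 − 85) / (12628.4 + 6090 − 2 × 85) = 6090 × 12543.4 / 18548.4 ≈ 4118.4 mm ≈ 4.12 m.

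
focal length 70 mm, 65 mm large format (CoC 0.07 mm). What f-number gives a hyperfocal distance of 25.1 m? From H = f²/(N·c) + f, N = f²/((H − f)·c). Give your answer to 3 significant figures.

Rearrange H = f²/(N·c) + f for N: N = f² / ((H − f)·c).
N = 70² / ((25100 − 70) × 0.07) = 4900 / 1752 ≈ 2.80.

f/2.80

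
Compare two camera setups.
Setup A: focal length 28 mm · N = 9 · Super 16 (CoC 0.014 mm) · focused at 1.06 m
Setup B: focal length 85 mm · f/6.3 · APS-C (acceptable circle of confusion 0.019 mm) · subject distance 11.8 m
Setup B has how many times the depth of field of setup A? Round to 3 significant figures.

Setup A: H = 28²/(9×0.014) + 28 ≈ 6250.2 mm; DoF = Df − Dn = 1270.77 − 909.20 ≈ 361.57 mm.
Setup B: H = 85²/(6.3×0.019) + 85 ≈ 60444.2 mm; DoF = Df − Dn = 14641.8 − 9882.0 ≈ 4759.8 mm.
Ratio = 4759.8 / 361.57 ≈ 13.2.

13.2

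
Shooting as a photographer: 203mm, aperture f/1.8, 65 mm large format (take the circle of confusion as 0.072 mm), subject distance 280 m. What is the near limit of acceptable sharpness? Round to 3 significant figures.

149 m

Hyperfocal distance H = f²/(N·c) + f = 203²/(1.8 × 0.072) + 203 = 41209/0.1296 + 203 ≈ 318173.7 mm ≈ 318.2 m.
Near limit Dn = s·(H − f)/(H + s − 2f) = 280000 × (318173.7 − 203) / (318173.7 + 280000 − 2 × 203) = 280000 × 317970.7 / 597767.7 ≈ 148940 mm ≈ 149 m.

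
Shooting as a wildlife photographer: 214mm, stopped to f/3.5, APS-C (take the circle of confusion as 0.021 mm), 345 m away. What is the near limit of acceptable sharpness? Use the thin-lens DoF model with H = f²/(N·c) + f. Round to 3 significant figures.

222 m

Hyperfocal distance H = f²/(N·c) + f = 214²/(3.5 × 0.021) + 214 = 45796/0.0735 + 214 ≈ 623288.8 mm ≈ 623.3 m.
Near limit Dn = s·(H − f)/(H + s − 2f) = 345000 × (623288.8 − 214) / (623288.8 + 345000 − 2 × 214) = 345000 × 623074.8 / 967860.8 ≈ 222099 mm ≈ 222 m.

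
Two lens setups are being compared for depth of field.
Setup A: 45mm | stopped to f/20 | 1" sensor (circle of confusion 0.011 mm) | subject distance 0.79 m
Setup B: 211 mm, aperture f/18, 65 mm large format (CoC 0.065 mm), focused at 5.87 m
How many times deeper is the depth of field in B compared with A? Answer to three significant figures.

Setup A: H = 45²/(20×0.011) + 45 ≈ 9249.5 mm; DoF = Df − Dn = 859.57 − 730.85 ≈ 128.72 mm.
Setup B: H = 211²/(18×0.065) + 211 ≈ 38263.1 mm; DoF = Df − Dn = 6895.5 − 5110.0 ≈ 1785.5 mm.
Ratio = 1785.5 / 128.72 ≈ 13.9.

13.9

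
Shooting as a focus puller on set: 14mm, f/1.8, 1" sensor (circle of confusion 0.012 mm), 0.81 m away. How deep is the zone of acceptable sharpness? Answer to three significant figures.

Hyperfocal distance H = f²/(N·c) + f = 14²/(1.8 × 0.012) + 14 = 196/0.0216 + 14 ≈ 9088.1 mm ≈ 9.088 m.
Near limit Dn = s·(H − f)/(H + s − 2f) = 810 × (9088.1 − 14) / (9088.1 + 810 − 2 × 14) = 810 × 9074.1 / 9870.1 ≈ 744.68 mm.
Far limit Df = s·(H − f)/(H − s) = 810 × (9088.1 − 14) / (9088.1 − 810) = 810 × 9074.1 / 8278.1 ≈ 887.89 mm.
Depth of field = Df − Dn = 887.89 − 744.68 ≈ 143.21 mm.

143 mm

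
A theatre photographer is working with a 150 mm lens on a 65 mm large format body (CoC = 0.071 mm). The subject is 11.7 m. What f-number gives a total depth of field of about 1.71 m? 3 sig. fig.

Write h = H − f = f²/(N·c). The thin-lens limits are Dn = s·h/(h + (s−f)) and Df = s·h/(h − (s−f)), so DoF = Df − Dn = 2·s·(s−f)·h / (h² − (s−f)²).
That is a quadratic in h: DoF·h² − 2·s·(s−f)·h − DoF·(s−f)² = 0 ⇒ h = (s−f)·(s + √(s² + DoF²)) / DoF = 11550 × (11700 + √(11700² + 1710²)) / 1710 = 11550 × (11700 + 11824.3) / 1710 ≈ 158892 mm.
Then N = f²/(c·h) = 150² / (0.071 × 158892) = 22500 / 11281 ≈ 1.99.

f/1.99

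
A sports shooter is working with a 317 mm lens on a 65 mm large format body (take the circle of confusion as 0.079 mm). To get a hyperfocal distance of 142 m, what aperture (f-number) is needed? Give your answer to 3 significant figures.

Rearrange H = f²/(N·c) + f for N: N = f² / ((H − f)·c).
N = 317² / ((142000 − 317) × 0.079) = 100489 / 11193 ≈ 8.98.

f/8.98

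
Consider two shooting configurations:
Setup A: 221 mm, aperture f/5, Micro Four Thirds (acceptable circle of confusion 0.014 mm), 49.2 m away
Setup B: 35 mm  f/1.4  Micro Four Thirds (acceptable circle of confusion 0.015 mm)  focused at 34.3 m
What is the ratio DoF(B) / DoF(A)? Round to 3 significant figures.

8.86

Setup A: H = 221²/(5×0.014) + 221 ≈ 697949.6 mm; DoF = Df − Dn = 52914.5 − 45972.8 ≈ 6941.7 mm.
Setup B: H = 35²/(1.4×0.015) + 35 ≈ 58368.3 mm; DoF = Df − Dn = 83131 − 21608 ≈ 61523 mm.
Ratio = 61523 / 6941.7 ≈ 8.86.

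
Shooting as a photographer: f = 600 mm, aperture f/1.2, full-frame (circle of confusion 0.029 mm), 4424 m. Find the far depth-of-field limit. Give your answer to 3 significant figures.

7730 m

Hyperfocal distance H = f²/(N·c) + f = 600²/(1.2 × 0.029) + 600 = 360000/0.0348 + 600 ≈ 10345427.6 mm ≈ 10345 m.
Far limit Df = s·(H − f)/(H − s) = 4424000 × (10345427.6 − 600) / (10345427.6 − 4424000) = 4424000 × 10344827.6 / 5921427.6 ≈ 7728798 mm ≈ 7730 m.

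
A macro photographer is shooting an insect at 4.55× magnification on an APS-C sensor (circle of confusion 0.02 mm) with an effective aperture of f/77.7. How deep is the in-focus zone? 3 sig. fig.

0.150 mm

At magnification m, DoF ≈ 2·N_eff·c/m² = 2 × 77.7 × 0.02 / 4.55² = 3.108 / 20.7 ≈ 0.15 mm.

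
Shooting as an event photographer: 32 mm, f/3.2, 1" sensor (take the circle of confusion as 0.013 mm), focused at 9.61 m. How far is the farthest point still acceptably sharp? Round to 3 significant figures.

Hyperfocal distance H = f²/(N·c) + f = 32²/(3.2 × 0.013) + 32 = 1024/0.0416 + 32 ≈ 24647.4 mm ≈ 24.65 m.
Far limit Df = s·(H − f)/(H − s) = 9610 × (24647.4 − 32) / (24647.4 − 9610) = 9610 × 24615.4 / 15037.4 ≈ 15731 mm ≈ 15.7 m.

15.7 m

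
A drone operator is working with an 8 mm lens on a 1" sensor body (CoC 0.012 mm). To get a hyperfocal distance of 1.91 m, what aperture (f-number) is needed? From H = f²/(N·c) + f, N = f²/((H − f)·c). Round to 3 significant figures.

f/2.80

Rearrange H = f²/(N·c) + f for N: N = f² / ((H − f)·c).
N = 8² / ((1910 − 8) × 0.012) = 64 / 22.82 ≈ 2.80.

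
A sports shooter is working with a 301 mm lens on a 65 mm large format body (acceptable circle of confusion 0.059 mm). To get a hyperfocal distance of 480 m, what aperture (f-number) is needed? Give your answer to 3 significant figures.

Rearrange H = f²/(N·c) + f for N: N = f² / ((H − f)·c).
N = 301² / ((480000 − 301) × 0.059) = 90601 / 28302 ≈ 3.20.

f/3.20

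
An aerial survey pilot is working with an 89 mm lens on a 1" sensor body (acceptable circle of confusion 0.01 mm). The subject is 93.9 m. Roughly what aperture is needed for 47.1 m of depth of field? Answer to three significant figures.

f/2.00

Write h = H − f = f²/(N·c). The thin-lens limits are Dn = s·h/(h + (s−f)) and Df = s·h/(h − (s−f)), so DoF = Df − Dn = 2·s·(s−f)·h / (h² − (s−f)²).
That is a quadratic in h: DoF·h² − 2·s·(s−f)·h − DoF·(s−f)² = 0 ⇒ h = (s−f)·(s + √(s² + DoF²)) / DoF = 93811 × (93900 + √(93900² + 47100²)) / 47100 = 93811 × (93900 + 105051) / 47100 ≈ 396258 mm.
Then N = f²/(c·h) = 89² / (0.01 × 396258) = 7921 / 3962.6 ≈ 2.00.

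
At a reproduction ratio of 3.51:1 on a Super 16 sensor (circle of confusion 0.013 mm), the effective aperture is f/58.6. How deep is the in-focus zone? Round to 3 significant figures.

0.124 mm

At magnification m, DoF ≈ 2·N_eff·c/m² = 2 × 58.6 × 0.013 / 3.51² = 1.524 / 12.32 ≈ 0.124 mm.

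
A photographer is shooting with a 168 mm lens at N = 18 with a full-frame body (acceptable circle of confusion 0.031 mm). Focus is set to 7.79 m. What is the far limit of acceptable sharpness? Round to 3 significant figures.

Hyperfocal distance H = f²/(N·c) + f = 168²/(18 × 0.031) + 168 = 28224/0.558 + 168 ≈ 50748.6 mm ≈ 50.75 m.
Far limit Df = s·(H − f)/(H − s) = 7790 × (50748.6 − 168) / (50748.6 − 7790) = 7790 × 50580.6 / 42958.6 ≈ 9172.2 mm ≈ 9.17 m.

9.17 m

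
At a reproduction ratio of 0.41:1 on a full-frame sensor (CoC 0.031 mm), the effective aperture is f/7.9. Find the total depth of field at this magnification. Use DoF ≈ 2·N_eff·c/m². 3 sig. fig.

2.91 mm

At magnification m, DoF ≈ 2·N_eff·c/m² = 2 × 7.9 × 0.031 / 0.41² = 0.4898 / 0.1681 ≈ 2.91 mm.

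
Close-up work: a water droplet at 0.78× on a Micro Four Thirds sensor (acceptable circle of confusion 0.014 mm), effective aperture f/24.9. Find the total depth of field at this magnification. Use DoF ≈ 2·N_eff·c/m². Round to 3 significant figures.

At magnification m, DoF ≈ 2·N_eff·c/m² = 2 × 24.9 × 0.014 / 0.78² = 0.6972 / 0.6084 ≈ 1.15 mm.

1.15 mm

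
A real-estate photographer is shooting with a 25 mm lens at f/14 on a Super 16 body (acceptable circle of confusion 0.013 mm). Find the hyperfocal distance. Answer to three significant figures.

Hyperfocal distance H = f²/(N·c) + f = 25²/(14 × 0.013) + 25 = 625/0.182 + 25 ≈ 3459.1 mm ≈ 3.46 m.

3.46 m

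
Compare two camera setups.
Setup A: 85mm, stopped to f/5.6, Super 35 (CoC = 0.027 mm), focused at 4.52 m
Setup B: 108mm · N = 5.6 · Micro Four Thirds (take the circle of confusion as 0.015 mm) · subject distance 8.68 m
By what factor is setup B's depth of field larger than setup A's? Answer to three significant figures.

Setup A: H = 85²/(5.6×0.027) + 85 ≈ 47869.4 mm; DoF = Df − Dn = 4982.43 − 4136.12 ≈ 846.31 mm.
Setup B: H = 108²/(5.6×0.015) + 108 ≈ 138965.1 mm; DoF = Df − Dn = 9251.1 − 8175.3 ≈ 1075.8 mm.
Ratio = 1075.8 / 846.31 ≈ 1.27.

1.27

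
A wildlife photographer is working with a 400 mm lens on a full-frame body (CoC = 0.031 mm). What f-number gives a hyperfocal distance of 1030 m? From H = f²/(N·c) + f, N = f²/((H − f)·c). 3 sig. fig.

f/5.01

Rearrange H = f²/(N·c) + f for N: N = f² / ((H − f)·c).
N = 400² / ((1030000 − 400) × 0.031) = 160000 / 31918 ≈ 5.01.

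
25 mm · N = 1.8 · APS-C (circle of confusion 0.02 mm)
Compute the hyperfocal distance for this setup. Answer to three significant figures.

17.4 m

Hyperfocal distance H = f²/(N·c) + f = 25²/(1.8 × 0.02) + 25 = 625/0.036 + 25 ≈ 17386.1 mm ≈ 17.4 m.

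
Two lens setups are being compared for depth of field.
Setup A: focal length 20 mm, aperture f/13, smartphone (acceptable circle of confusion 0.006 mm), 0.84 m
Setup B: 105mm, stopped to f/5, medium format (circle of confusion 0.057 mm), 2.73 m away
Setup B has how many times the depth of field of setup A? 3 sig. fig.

Setup A: H = 20²/(13×0.006) + 20 ≈ 5148.2 mm; DoF = Df − Dn = 999.88 − 724.20 ≈ 275.68 mm.
Setup B: H = 105²/(5×0.057) + 105 ≈ 38789.2 mm; DoF = Df − Dn = 2928.74 − 2556.52 ≈ 372.22 mm.
Ratio = 372.22 / 275.68 ≈ 1.35.

1.35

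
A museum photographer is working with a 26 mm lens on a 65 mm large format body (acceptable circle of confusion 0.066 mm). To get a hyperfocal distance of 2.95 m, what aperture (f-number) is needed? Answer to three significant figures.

Rearrange H = f²/(N·c) + f for N: N = f² / ((H − f)·c).
N = 26² / ((2950 − 26) × 0.066) = 676 / 193.0 ≈ 3.50.

f/3.50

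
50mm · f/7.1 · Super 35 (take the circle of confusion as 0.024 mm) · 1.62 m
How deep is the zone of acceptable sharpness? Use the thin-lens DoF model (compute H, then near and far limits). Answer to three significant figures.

351 mm

Hyperfocal distance H = f²/(N·c) + f = 50²/(7.1 × 0.024) + 50 = 2500/0.1704 + 50 ≈ 14721.4 mm ≈ 14.72 m.
Near limit Dn = s·(H − f)/(H + s − 2f) = 1620 × (14721.4 − 50) / (14721.4 + 1620 − 2 × 50) = 1620 × 14671.4 / 16241.4 ≈ 1463.40 mm.
Far limit Df = s·(H − f)/(H − s) = 1620 × (14721.4 − 50) / (14721.4 − 1620) = 1620 × 14671.4 / 13101.4 ≈ 1814.13 mm.
Depth of field = Df − Dn = 1814.13 − 1463.40 ≈ 350.73 mm.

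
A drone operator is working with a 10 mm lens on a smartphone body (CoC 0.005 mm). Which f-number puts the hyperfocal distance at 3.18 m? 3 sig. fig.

Rearrange H = f²/(N·c) + f for N: N = f² / ((H − f)·c).
N = 10² / ((3180 − 10) × 0.005) = 100 / 15.85 ≈ 6.31.

f/6.31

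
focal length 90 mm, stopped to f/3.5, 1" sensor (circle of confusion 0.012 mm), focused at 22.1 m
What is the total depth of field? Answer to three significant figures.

Hyperfocal distance H = f²/(N·c) + f = 90²/(3.5 × 0.012) + 90 = 8100/0.042 + 90 ≈ 192947.1 mm ≈ 192.9 m.
Near limit Dn = s·(H − f)/(H + s − 2f) = 22100 × (192947.1 − 90) / (192947.1 + 22100 − 2 × 90) = 22100 × 192857.1 / 214867.1 ≈ 19836.2 mm.
Far limit Df = s·(H − f)/(H − s) = 22100 × (192947.1 − 90) / (192947.1 − 22100) = 22100 × 192857.1 / 170847.1 ≈ 24947.1 mm.
Depth of field = Df − Dn = 24947.1 − 19836.2 ≈ 5110.9 mm ≈ 5.11 m.

5.11 m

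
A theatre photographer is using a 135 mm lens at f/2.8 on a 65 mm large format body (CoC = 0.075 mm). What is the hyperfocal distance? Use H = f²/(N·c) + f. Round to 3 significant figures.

Hyperfocal distance H = f²/(N·c) + f = 135²/(2.8 × 0.075) + 135 = 18225/0.21 + 135 ≈ 86920.7 mm ≈ 86.9 m.

86.9 m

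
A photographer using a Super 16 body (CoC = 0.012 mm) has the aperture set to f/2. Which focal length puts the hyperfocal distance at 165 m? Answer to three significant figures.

From H = f²/(N·c) + f, with f ≪ H: f ≈ √(H·N·c) = √(165000 × 2 × 0.012) = √3960.0 ≈ 62.93 mm.
The +f correction barely moves this — solving exactly, f² + N·c·f − N·c·H = 0 ⇒ f = (−N·c + √((N·c)² + 4·N·c·H))/2 = (−0.024 + √15840)/2 ≈ 62.917 mm, so f ≈ 62.9 mm.

62.9 mm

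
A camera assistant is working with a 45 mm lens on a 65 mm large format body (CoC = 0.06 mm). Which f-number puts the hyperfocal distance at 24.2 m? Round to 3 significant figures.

Rearrange H = f²/(N·c) + f for N: N = f² / ((H − f)·c).
N = 45² / ((24200 − 45) × 0.06) = 2025 / 1449 ≈ 1.40.

f/1.40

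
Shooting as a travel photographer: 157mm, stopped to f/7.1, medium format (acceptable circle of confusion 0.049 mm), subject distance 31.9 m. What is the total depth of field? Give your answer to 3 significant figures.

Hyperfocal distance H = f²/(N·c) + f = 157²/(7.1 × 0.049) + 157 = 24649/0.3479 + 157 ≈ 71007.8 mm ≈ 71.01 m.
Near limit Dn = s·(H − f)/(H + s − 2f) = 31900 × (71007.8 − 157) / (71007.8 + 31900 − 2 × 157) = 31900 × 70850.8 / 102593.8 ≈ 22030 mm.
Far limit Df = s·(H − f)/(H − s) = 31900 × (71007.8 − 157) / (71007.8 − 31900) = 31900 × 70850.8 / 39107.8 ≈ 57793 mm.
Depth of field = Df − Dn = 57793 − 22030 ≈ 35763 mm ≈ 35.8 m.

35.8 m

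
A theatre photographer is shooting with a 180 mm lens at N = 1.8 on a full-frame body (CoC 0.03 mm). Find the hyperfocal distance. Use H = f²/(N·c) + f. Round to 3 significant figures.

Hyperfocal distance H = f²/(N·c) + f = 180²/(1.8 × 0.03) + 180 = 32400/0.054 + 180 ≈ 600180.0 mm ≈ 600 m.

600 m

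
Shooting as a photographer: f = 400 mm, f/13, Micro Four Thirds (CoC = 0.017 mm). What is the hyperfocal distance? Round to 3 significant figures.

724 m

Hyperfocal distance H = f²/(N·c) + f = 400²/(13 × 0.017) + 400 = 160000/0.221 + 400 ≈ 724381.9 mm ≈ 724 m.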